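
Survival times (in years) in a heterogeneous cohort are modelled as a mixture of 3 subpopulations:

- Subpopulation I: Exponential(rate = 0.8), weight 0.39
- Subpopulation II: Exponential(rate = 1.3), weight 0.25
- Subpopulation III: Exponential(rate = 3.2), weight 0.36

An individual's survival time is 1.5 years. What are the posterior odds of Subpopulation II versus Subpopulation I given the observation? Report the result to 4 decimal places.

0.4920

Posterior odds = (π_i f_i(x)) / (π_j f_j(x)); the normalising sum cancels.
Component likelihoods at x = 1.5 years:
  L_I = 0.8·e^(−0.8·1.5) = 0.8·e^(−1.2000) = 0.240955
  L_II = 1.3·e^(−1.3·1.5) = 1.3·e^(−1.9500) = 0.184956
  L_III = 3.2·e^(−3.2·1.5) = 3.2·e^(−4.8000) = 0.0263352
0.0462391 / 0.0939726 ≈ 0.4920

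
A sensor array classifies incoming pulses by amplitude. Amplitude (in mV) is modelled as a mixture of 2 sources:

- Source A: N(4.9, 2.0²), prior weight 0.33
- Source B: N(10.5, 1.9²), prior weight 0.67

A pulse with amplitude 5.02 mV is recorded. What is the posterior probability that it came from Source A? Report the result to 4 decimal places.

P(component k | x) = π_k·f_k(x) / marginal(x), where marginal(x) = Σ_j π_j·f_j(x).
Evaluate each component's likelihood at the observed value:
  f_A = 0.199112
  f_B = 0.00327929
Prior × likelihood for each component:
  π_A·f_A = 0.33 × 0.199112 = 0.0657071
  π_B·f_B = 0.67 × 0.00327929 = 0.00219713
Sum: 0.0657071 + 0.00219713 = 0.0679042
P(Source A | x) = 0.0657071 / 0.0679042 ≈ 0.9676

0.9676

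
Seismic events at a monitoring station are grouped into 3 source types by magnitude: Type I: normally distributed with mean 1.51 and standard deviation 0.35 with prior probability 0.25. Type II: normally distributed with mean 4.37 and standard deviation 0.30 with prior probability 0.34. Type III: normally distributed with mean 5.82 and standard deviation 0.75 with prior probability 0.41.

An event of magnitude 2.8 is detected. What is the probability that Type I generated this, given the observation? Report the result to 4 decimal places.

Posterior ∝ prior × likelihood, so P(k | x) ∝ π_k f_k(x); normalise over all components.
Component likelihoods at x = 2.8:
  L_I = (1/(0.35·√(2π)))·exp(−(2.8−1.51)²/(2·0.35²)) = 1.139835·exp(-6.79224) = 0.0012794
  L_II = (1/(0.30·√(2π)))·exp(−(2.8−4.37)²/(2·0.30²)) = 1.329808·exp(-13.69389) = 1.50179e-06
  L_III = (1/(0.75·√(2π)))·exp(−(2.8−5.82)²/(2·0.75²)) = 0.531923·exp(-8.10702) = 0.00016033
Prior × likelihood for each component:
  π_I·L_I = 0.25 × 0.0012794 = 0.000319851
  π_II·L_II = 0.34 × 1.50179e-06 = 5.10608e-07
  π_III·L_III = 0.41 × 0.00016033 = 6.57351e-05
Evidence: 0.000319851 + 5.10608e-07 + 6.57351e-05 = 0.000386097
P(Type I | x) ≈ 0.8284

0.8284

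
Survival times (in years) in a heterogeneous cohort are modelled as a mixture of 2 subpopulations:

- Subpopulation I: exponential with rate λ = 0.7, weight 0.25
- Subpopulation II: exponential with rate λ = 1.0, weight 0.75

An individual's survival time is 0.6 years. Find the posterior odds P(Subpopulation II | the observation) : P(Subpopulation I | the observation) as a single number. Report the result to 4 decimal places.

3.5797

Posterior odds = (P(Z=i) f_i(x)) / (P(Z=j) f_j(x)); the normalising sum cancels.
Component likelihoods at x = 0.6 years:
  p_I = 0.7·e^(−0.7·0.6) = 0.7·e^(−0.4200) = 0.459933
  p_II = 1.0·e^(−1.0·0.6) = 1.0·e^(−0.6000) = 0.548812
0.411609 / 0.114983 ≈ 3.5797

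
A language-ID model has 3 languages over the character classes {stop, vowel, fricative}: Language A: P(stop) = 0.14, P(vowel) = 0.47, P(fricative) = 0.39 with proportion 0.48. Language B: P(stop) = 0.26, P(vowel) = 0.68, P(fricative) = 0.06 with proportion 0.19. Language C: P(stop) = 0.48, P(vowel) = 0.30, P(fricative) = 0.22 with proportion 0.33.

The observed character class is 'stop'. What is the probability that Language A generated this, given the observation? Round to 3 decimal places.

0.244

Posterior ∝ prior × likelihood, so P(k | x) ∝ π_k f_k(x); normalise over all components.
Categorical probabilities:
  L_A = 0.14
  L_B = 0.26
  L_C = 0.48
Weight by the priors:
  π_A·L_A = 0.48 × 0.14 = 0.0672
  π_B·L_B = 0.19 × 0.26 = 0.0494
  π_C·L_C = 0.33 × 0.48 = 0.1584
Denominator: 0.0672 + 0.0494 + 0.1584 = 0.275
So the posterior for Language A is 0.0672 / 0.275 ≈ 0.244.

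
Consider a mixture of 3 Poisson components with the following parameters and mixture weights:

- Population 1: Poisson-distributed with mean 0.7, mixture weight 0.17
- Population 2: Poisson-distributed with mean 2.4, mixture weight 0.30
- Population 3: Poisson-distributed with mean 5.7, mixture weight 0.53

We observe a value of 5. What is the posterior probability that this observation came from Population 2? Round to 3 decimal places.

The responsibility of component k is π_k f_k(x) divided by Σ_j π_j f_j(x).
Poisson probabilities:
  p_1 = e^(−0.7)·0.7^5/5! = 0.000695509
  p_2 = e^(−2.4)·2.4^5/5! = 0.0601961
  p_3 = e^(−5.7)·5.7^5/5! = 0.16777
Prior × likelihood for each component:
  π_1·p_1 = 0.17 × 0.000695509 = 0.000118237
  π_2·p_2 = 0.30 × 0.0601961 = 0.0180588
  π_3·p_3 = 0.53 × 0.16777 = 0.0889181
Marginal: 0.000118237 + 0.0180588 + 0.0889181 = 0.107095
So the posterior for Population 2 is 0.0180588 / 0.107095 ≈ 0.169.

0.169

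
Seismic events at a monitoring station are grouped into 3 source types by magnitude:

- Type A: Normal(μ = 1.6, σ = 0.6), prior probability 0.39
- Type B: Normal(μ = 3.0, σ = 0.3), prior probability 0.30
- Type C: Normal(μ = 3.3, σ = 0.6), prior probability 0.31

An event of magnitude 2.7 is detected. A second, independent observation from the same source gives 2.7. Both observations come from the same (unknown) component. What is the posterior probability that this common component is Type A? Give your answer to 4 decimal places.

0.0238

P(component k | x) = w_k·f_k(x) / marginal(x), where marginal(x) = Σ_j w_j·f_j(x).
Since both observations come from the same component, the likelihood for component k is f_k(x₁)·f_k(x₂).
  L_A = [(1/(0.6·√(2π)))·exp(−(2.7−1.6)²/(2·0.6²)) = 0.664904·exp(-1.68056) = 0.123852] × [0.123852] = 0.0153393
  L_B = [(1/(0.3·√(2π)))·exp(−(2.7−3.0)²/(2·0.3²)) = 1.329808·exp(-0.50000) = 0.806569] × [0.806569] = 0.650554
  L_C = [(1/(0.6·√(2π)))·exp(−(2.7−3.3)²/(2·0.6²)) = 0.664904·exp(-0.50000) = 0.403285] × [0.403285] = 0.162638
Multiply by the mixture weights:
  w_A·L_A = 0.39 × 0.0153393 = 0.00598233
  w_B·L_B = 0.30 × 0.650554 = 0.195166
  w_C·L_C = 0.31 × 0.162638 = 0.0504179
Evidence: 0.00598233 + 0.195166 + 0.0504179 = 0.251566
P(Type A | data) = 0.00598233 / 0.251566 ≈ 0.0238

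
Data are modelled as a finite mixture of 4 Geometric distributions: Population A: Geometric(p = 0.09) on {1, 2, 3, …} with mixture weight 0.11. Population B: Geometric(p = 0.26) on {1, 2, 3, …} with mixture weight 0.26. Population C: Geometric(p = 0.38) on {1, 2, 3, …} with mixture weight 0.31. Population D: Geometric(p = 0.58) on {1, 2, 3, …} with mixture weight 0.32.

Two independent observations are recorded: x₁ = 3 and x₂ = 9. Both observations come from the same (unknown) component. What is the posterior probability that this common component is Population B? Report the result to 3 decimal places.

0.539

The responsibility of component k is w_k f_k(x) divided by Σ_j w_j f_j(x).
Since both observations come from the same component, the likelihood for component k is f_k(x₁)·f_k(x₂).
  f_A = [0.09·(1−0.09)^2 = 0.09·0.8281 = 0.074529] × [0.0423227] = 0.00315427
  f_B = [0.26·(1−0.26)^2 = 0.26·0.5476 = 0.142376] × [0.0233791] = 0.00332862
  f_C = [0.38·(1−0.38)^2 = 0.38·0.3844 = 0.146072] × [0.00829692] = 0.00121195
  f_D = [0.58·(1−0.58)^2 = 0.58·0.1764 = 0.102312] × [0.000561594] = 5.74578e-05
Multiply by the mixture weights:
  w_A·f_A = 0.11 × 0.00315427 = 0.00034697
  w_B·f_B = 0.26 × 0.00332862 = 0.000865441
  w_C·f_C = 0.31 × 0.00121195 = 0.000375704
  w_D·f_D = 0.32 × 5.74578e-05 = 1.83865e-05
Sum: 0.00034697 + 0.000865441 + 0.000375704 + 1.83865e-05 = 0.0016065
So the posterior for Population B is 0.000865441 / 0.0016065 ≈ 0.539.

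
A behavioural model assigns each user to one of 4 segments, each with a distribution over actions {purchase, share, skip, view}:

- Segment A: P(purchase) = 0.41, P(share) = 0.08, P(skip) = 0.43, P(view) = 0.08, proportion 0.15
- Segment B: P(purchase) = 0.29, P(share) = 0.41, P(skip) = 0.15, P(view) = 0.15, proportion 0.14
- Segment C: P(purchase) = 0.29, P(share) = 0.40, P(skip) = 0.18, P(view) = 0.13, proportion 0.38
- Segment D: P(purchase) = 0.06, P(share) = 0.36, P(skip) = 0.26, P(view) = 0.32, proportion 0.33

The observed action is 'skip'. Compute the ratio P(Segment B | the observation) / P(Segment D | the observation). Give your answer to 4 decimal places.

0.2448

Posterior odds = (π_i f_i(x)) / (π_j f_j(x)); the normalising sum cancels.
Component likelihoods at x = 'skip':
  p_A = P(skip | comp) = 0.43
  p_B = P(skip | comp) = 0.15
  p_C = P(skip | comp) = 0.18
  p_D = P(skip | comp) = 0.26
0.021 / 0.0858 ≈ 0.2448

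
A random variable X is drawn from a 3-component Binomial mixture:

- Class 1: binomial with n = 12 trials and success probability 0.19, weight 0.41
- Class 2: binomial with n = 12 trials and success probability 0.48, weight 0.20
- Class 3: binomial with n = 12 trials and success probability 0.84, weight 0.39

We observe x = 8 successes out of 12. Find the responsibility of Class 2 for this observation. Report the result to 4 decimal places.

P(component k | x) = w_k·f_k(x) / marginal(x), where marginal(x) = Σ_j w_j·f_j(x).
Component likelihoods at x = 8 successes out of 12:
  f_1 = 0.000361888
  f_2 = 0.101988
  f_3 = 0.0804117
Multiply by the mixture weights:
  w_1·f_1 = 0.41 × 0.000361888 = 0.000148374
  w_2·f_2 = 0.20 × 0.101988 = 0.0203976
  w_3·f_3 = 0.39 × 0.0804117 = 0.0313606
Marginal: 0.000148374 + 0.0203976 + 0.0313606 = 0.0519065
Responsibility of Class 2: 0.0203976 / 0.0519065 ≈ 0.3930

0.3930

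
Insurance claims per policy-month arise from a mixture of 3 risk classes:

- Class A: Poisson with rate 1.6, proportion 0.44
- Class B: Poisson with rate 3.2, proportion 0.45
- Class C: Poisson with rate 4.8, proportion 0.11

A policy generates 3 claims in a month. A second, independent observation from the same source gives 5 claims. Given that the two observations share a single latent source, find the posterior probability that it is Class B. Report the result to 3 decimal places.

By Bayes' theorem, P(k | x) = π_k f_k(x) / Σ_j π_j f_j(x).
Since both observations come from the same component, the likelihood for component k is f_k(x₁)·f_k(x₂).
  f_A = [0.137828] × [0.017642] = 0.00243156
  f_B = [0.222616] × [0.113979] = 0.0253736
  f_C = [0.151691] × [0.174748] = 0.0265076
Unnormalised posteriors:
  π_A·f_A = 0.44 × 0.00243156 = 0.00106989
  π_B·f_B = 0.45 × 0.0253736 = 0.0114181
  π_C·f_C = 0.11 × 0.0265076 = 0.00291584
Sum: 0.00106989 + 0.0114181 + 0.00291584 = 0.0154039
P(Class B | x₁, x₂) ≈ 0.741

0.741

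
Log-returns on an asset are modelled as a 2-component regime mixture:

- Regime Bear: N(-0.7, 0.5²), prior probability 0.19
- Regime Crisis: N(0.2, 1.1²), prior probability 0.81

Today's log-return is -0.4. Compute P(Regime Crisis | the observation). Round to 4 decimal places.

Apply Bayes' rule: the posterior for each component is proportional to its prior times its likelihood at x.
Evaluate each component's likelihood at the observed value:
  L_Bear = (1/(0.5·√(2π)))·exp(−(-0.4−-0.7)²/(2·0.5²)) = 0.797885·exp(-0.18000) = 0.666449
  L_Crisis = (1/(1.1·√(2π)))·exp(−(-0.4−0.2)²/(2·1.1²)) = 0.362675·exp(-0.14876) = 0.312544
Weight by the priors:
  P(Z=Bear)·L_Bear = 0.19 × 0.666449 = 0.126625
  P(Z=Crisis)·L_Crisis = 0.81 × 0.312544 = 0.253161
Normaliser: 0.126625 + 0.253161 = 0.379786
So the posterior for Regime Crisis is 0.253161 / 0.379786 ≈ 0.6666.

0.6666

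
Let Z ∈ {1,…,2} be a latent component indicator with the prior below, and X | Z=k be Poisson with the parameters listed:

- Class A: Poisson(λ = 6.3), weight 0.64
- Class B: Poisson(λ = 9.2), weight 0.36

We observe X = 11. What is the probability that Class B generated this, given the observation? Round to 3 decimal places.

P(component k | x) = π_k·f_k(x) / marginal(x), where marginal(x) = Σ_j π_j·f_j(x).
Poisson probabilities:
  p_A = e^(−6.3)·6.3^11/11! = 0.0285453
  p_B = e^(−9.2)·9.2^11/11! = 0.101158
Weight by the priors:
  π_A·p_A = 0.64 × 0.0285453 = 0.018269
  π_B·p_B = 0.36 × 0.101158 = 0.036417
Denominator: 0.018269 + 0.036417 = 0.054686
So the posterior for Class B is 0.036417 / 0.054686 ≈ 0.666.

0.666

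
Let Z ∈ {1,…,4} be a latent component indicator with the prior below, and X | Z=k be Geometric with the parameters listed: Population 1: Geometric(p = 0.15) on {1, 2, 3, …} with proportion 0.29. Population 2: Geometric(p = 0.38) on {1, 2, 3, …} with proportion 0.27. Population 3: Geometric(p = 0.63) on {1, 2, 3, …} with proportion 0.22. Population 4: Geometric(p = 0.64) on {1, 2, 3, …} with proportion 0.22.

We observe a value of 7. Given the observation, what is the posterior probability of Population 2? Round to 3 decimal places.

0.255

Posterior ∝ prior × likelihood, so P(k | x) ∝ π_k f_k(x); normalise over all components.
Geometric probabilities:
  L_1 = 0.0565724
  L_2 = 0.0215841
  L_3 = 0.00161641
  L_4 = 0.00139314
Unnormalised posteriors:
  π_1·L_1 = 0.29 × 0.0565724 = 0.016406
  π_2·L_2 = 0.27 × 0.0215841 = 0.0058277
  π_3·L_3 = 0.22 × 0.00161641 = 0.00035561
  π_4·L_4 = 0.22 × 0.00139314 = 0.000306491
Marginal: 0.016406 + 0.0058277 + 0.00035561 + 0.000306491 = 0.0228958
P(Population 2 | data) ≈ 0.255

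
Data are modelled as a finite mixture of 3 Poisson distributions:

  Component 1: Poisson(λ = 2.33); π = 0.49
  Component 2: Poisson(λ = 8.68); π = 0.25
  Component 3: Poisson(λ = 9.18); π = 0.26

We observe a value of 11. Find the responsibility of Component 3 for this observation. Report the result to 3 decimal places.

0.539

By Bayes' theorem, P(k | x) = w_k f_k(x) / Σ_j w_j f_j(x).
Poisson probabilities:
  f_1 = 2.67826e-05
  f_2 = 0.0897192
  f_3 = 0.100761
Prior × likelihood for each component:
  w_1·f_1 = 0.49 × 2.67826e-05 = 1.31235e-05
  w_2·f_2 = 0.25 × 0.0897192 = 0.0224298
  w_3·f_3 = 0.26 × 0.100761 = 0.0261977
Normaliser: 1.31235e-05 + 0.0224298 + 0.0261977 = 0.0486406
P(Component 3 | data) ≈ 0.539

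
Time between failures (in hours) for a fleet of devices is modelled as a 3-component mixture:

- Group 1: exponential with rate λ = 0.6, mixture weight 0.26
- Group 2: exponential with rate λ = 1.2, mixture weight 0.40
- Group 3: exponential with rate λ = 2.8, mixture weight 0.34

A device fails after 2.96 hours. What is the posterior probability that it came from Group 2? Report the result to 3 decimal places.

Posterior ∝ prior × likelihood, so P(k | x) ∝ π_k f_k(x); normalise over all components.
Component likelihoods at x = 2.96 hours:
  p_1 = 0.6·e^(−0.6·2.96) = 0.6·e^(−1.7760) = 0.101588
  p_2 = 1.2·e^(−1.2·2.96) = 1.2·e^(−3.5520) = 0.0344007
  p_3 = 2.8·e^(−2.8·2.96) = 2.8·e^(−8.2880) = 0.000704248
Weight by the priors:
  π_1·p_1 = 0.26 × 0.101588 = 0.026413
  π_2·p_2 = 0.40 × 0.0344007 = 0.0137603
  π_3·p_3 = 0.34 × 0.000704248 = 0.000239444
Sum: 0.026413 + 0.0137603 + 0.000239444 = 0.0404127
Responsibility of Group 2: 0.0137603 / 0.0404127 ≈ 0.340

0.340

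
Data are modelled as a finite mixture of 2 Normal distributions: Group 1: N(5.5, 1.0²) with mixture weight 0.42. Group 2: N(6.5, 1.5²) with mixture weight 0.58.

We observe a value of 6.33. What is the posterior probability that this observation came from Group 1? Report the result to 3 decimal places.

0.437

By Bayes' theorem, P(k | x) = π_k f_k(x) / Σ_j π_j f_j(x).
Component likelihoods at x = 6.33:
  L_1 = 0.282694
  L_2 = 0.264259
Weight by the priors:
  π_1·L_1 = 0.42 × 0.282694 = 0.118732
  π_2·L_2 = 0.58 × 0.264259 = 0.15327
Marginal: 0.118732 + 0.15327 = 0.272002
P(Group 1 | 6.33) ≈ 0.437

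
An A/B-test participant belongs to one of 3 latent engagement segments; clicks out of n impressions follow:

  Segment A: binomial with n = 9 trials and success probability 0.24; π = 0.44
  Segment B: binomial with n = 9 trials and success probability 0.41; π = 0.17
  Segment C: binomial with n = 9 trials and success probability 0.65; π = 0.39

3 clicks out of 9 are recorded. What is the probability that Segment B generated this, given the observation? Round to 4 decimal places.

Posterior ∝ prior × likelihood, so P(k | x) ∝ P(Z=k) f_k(x); normalise over all components.
Evaluate each component's likelihood at the observed value:
  f_A = 0.223766
  f_B = 0.244198
  f_C = 0.042406
Unnormalised posteriors:
  P(Z=A)·f_A = 0.44 × 0.223766 = 0.0984571
  P(Z=B)·f_B = 0.17 × 0.244198 = 0.0415137
  P(Z=C)·f_C = 0.39 × 0.042406 = 0.0165384
Denominator: 0.0984571 + 0.0415137 + 0.0165384 = 0.156509
P(Segment B | 3 clicks out of 9) = 0.0415137 / 0.156509 ≈ 0.2652

0.2652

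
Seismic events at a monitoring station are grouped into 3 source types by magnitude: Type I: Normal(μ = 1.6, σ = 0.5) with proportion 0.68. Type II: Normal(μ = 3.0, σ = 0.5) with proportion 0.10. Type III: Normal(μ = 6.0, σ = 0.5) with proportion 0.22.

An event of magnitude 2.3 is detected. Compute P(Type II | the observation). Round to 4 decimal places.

Apply Bayes' rule: the posterior for each component is proportional to its prior times its likelihood at x.
Component likelihoods at x = 2.3:
  p_I = (1/(0.5·√(2π)))·exp(−(2.3−1.6)²/(2·0.5²)) = 0.797885·exp(-0.98000) = 0.299455
  p_II = (1/(0.5·√(2π)))·exp(−(2.3−3.0)²/(2·0.5²)) = 0.797885·exp(-0.98000) = 0.299455
  p_III = (1/(0.5·√(2π)))·exp(−(2.3−6.0)²/(2·0.5²)) = 0.797885·exp(-27.38000) = 1.02555e-12
Weight by the priors:
  π_I·p_I = 0.68 × 0.299455 = 0.203629
  π_II·p_II = 0.10 × 0.299455 = 0.0299455
  π_III·p_III = 0.22 × 1.02555e-12 = 2.25621e-13
Evidence: 0.203629 + 0.0299455 + 2.25621e-13 = 0.233575
So the posterior for Type II is 0.0299455 / 0.233575 ≈ 0.1282.

0.1282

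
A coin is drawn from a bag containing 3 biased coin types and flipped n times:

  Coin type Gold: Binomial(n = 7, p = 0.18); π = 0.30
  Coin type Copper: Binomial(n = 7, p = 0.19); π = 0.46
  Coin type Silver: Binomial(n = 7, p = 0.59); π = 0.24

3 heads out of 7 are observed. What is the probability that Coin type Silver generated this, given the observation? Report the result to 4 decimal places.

The responsibility of component k is w_k f_k(x) divided by Σ_j w_j f_j(x).
Binomial probabilities:
  p_Gold = C(7,3)·0.18^3·0.82^4 = 35·0.005832·0.452122 = 0.0922871
  p_Copper = C(7,3)·0.19^3·0.81^4 = 35·0.006859·0.430467 = 0.10334
  p_Silver = C(7,3)·0.59^3·0.41^4 = 35·0.205379·0.0282576 = 0.203123
Multiply by the mixture weights:
  w_Gold·p_Gold = 0.30 × 0.0922871 = 0.0276861
  w_Copper·p_Copper = 0.46 × 0.10334 = 0.0475365
  w_Silver·p_Silver = 0.24 × 0.203123 = 0.0487496
Denominator: 0.0276861 + 0.0475365 + 0.0487496 = 0.123972
P(Coin type Silver | the observation) ≈ 0.3932

0.3932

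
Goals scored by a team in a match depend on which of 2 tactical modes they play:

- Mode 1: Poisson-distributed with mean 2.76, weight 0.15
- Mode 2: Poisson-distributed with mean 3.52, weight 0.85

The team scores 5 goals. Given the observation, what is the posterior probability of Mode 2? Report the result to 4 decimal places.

By Bayes' theorem, P(k | x) = π_k f_k(x) / Σ_j π_j f_j(x).
Component likelihoods at x = 5 goals:
  p_1 = 0.0844717
  p_2 = 0.133296
Multiply by the mixture weights:
  π_1·p_1 = 0.15 × 0.0844717 = 0.0126708
  π_2·p_2 = 0.85 × 0.133296 = 0.113301
Denominator: 0.0126708 + 0.113301 = 0.125972
P(Mode 2 | data) ≈ 0.8994

0.8994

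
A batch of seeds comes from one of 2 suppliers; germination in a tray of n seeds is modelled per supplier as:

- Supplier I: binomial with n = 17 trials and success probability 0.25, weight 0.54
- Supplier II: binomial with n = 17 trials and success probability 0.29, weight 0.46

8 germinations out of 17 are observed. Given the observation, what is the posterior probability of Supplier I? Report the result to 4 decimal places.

The responsibility of component k is π_k f_k(x) divided by Σ_j π_j f_j(x).
Component likelihoods at x = 8 germinations out of 17:
  L_I = C(17,8)·0.25^8·0.75^9 = 24310·1.52588e-05·0.0750847 = 0.027852
  L_II = C(17,8)·0.29^8·0.71^9 = 24310·5.00246e-05·0.0458485 = 0.0557563
Multiply by the mixture weights:
  π_I·L_I = 0.54 × 0.027852 = 0.0150401
  π_II·L_II = 0.46 × 0.0557563 = 0.0256479
Denominator: 0.0150401 + 0.0256479 = 0.040688
So the posterior for Supplier I is 0.0150401 / 0.040688 ≈ 0.3696.

0.3696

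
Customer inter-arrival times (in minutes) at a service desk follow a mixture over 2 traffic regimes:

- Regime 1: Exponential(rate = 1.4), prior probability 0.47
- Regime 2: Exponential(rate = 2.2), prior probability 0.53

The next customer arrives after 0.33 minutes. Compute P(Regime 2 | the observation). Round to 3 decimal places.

By Bayes' theorem, P(k | x) = π_k f_k(x) / Σ_j π_j f_j(x).
Component likelihoods at x = 0.33 minutes:
  L_1 = 1.4·e^(−1.4·0.33) = 1.4·e^(−0.4620) = 0.882031
  L_2 = 2.2·e^(−2.2·0.33) = 2.2·e^(−0.7260) = 1.06445
Multiply by the mixture weights:
  π_1·L_1 = 0.47 × 0.882031 = 0.414555
  π_2·L_2 = 0.53 × 1.06445 = 0.564158
Marginal: 0.414555 + 0.564158 = 0.978713
Responsibility of Regime 2: 0.564158 / 0.978713 ≈ 0.576

0.576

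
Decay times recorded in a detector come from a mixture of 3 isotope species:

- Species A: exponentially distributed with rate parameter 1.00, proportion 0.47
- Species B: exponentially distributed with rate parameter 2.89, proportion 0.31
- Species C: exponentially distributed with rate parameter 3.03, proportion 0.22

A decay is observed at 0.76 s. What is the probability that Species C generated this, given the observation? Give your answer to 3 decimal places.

Posterior ∝ prior × likelihood, so P(k | x) ∝ P(Z=k) f_k(x); normalise over all components.
Evaluate each component's likelihood at the observed value:
  p_A = 0.467666
  p_B = 0.321376
  p_C = 0.302935
Weight by the priors:
  P(Z=A)·p_A = 0.47 × 0.467666 = 0.219803
  P(Z=B)·p_B = 0.31 × 0.321376 = 0.0996266
  P(Z=C)·p_C = 0.22 × 0.302935 = 0.0666457
Normaliser: 0.219803 + 0.0996266 + 0.0666457 = 0.386075
P(Species C | data) = 0.0666457 / 0.386075 ≈ 0.173

0.173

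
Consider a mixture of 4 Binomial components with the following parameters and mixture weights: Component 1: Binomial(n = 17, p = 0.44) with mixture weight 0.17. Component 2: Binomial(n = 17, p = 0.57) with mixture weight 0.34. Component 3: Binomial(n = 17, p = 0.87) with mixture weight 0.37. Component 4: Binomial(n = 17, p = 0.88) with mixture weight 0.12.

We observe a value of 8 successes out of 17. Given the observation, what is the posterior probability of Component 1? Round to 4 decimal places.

By Bayes' theorem, P(k | x) = π_k f_k(x) / Σ_j π_j f_j(x).
Binomial probabilities:
  L_1 = C(17,8)·0.44^8·0.56^9 = 24310·0.00140482·0.00541617 = 0.184969
  L_2 = C(17,8)·0.57^8·0.43^9 = 24310·0.0111429·0.000502593 = 0.136144
  L_3 = C(17,8)·0.87^8·0.13^9 = 24310·0.328212·1.06045e-08 = 8.46115e-05
  L_4 = C(17,8)·0.88^8·0.12^9 = 24310·0.359635·5.15978e-09 = 4.51105e-05
Weight by the priors:
  π_1·L_1 = 0.17 × 0.184969 = 0.0314447
  π_2·L_2 = 0.34 × 0.136144 = 0.0462891
  π_3·L_3 = 0.37 × 8.46115e-05 = 3.13062e-05
  π_4·L_4 = 0.12 × 4.51105e-05 = 5.41326e-06
Evidence: 0.0314447 + 0.0462891 + 3.13062e-05 + 5.41326e-06 = 0.0777705
P(Component 1 | x) = 0.0314447 / 0.0777705 ≈ 0.4043

0.4043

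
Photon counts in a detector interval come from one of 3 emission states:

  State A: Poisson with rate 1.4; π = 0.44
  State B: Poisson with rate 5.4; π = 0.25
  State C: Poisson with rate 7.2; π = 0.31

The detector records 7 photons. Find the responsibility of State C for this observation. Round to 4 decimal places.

0.6038

The responsibility of component k is π_k f_k(x) divided by Σ_j π_j f_j(x).
Evaluate each component's likelihood at the observed value:
  f_A = e^(−1.4)·1.4^7/7! = 0.000515767
  f_B = e^(−5.4)·5.4^7/7! = 0.119987
  f_C = e^(−7.2)·7.2^7/7! = 0.148586
Multiply by the mixture weights:
  π_A·f_A = 0.44 × 0.000515767 = 0.000226937
  π_B·f_B = 0.25 × 0.119987 = 0.0299968
  π_C·f_C = 0.31 × 0.148586 = 0.0460615
Sum: 0.000226937 + 0.0299968 + 0.0460615 = 0.0762853
P(State C | data) ≈ 0.6038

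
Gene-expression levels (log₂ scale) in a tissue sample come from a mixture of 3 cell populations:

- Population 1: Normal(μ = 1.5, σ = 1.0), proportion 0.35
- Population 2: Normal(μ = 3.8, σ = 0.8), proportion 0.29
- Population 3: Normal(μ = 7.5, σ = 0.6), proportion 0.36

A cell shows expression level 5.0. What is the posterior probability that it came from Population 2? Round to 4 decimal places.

0.9927

The responsibility of component k is w_k f_k(x) divided by Σ_j w_j f_j(x).
Component likelihoods at x = 5.0:
  p_1 = (1/(1.0·√(2π)))·exp(−(5.0−1.5)²/(2·1.0²)) = 0.398942·exp(-6.12500) = 0.000872683
  p_2 = (1/(0.8·√(2π)))·exp(−(5.0−3.8)²/(2·0.8²)) = 0.498678·exp(-1.12500) = 0.161897
  p_3 = (1/(0.6·√(2π)))·exp(−(5.0−7.5)²/(2·0.6²)) = 0.664904·exp(-8.68056) = 0.000112938
Prior × likelihood for each component:
  w_1·p_1 = 0.35 × 0.000872683 = 0.000305439
  w_2·p_2 = 0.29 × 0.161897 = 0.0469501
  w_3·p_3 = 0.36 × 0.000112938 = 4.06578e-05
Sum: 0.000305439 + 0.0469501 + 4.06578e-05 = 0.0472962
So the posterior for Population 2 is 0.0469501 / 0.0472962 ≈ 0.9927.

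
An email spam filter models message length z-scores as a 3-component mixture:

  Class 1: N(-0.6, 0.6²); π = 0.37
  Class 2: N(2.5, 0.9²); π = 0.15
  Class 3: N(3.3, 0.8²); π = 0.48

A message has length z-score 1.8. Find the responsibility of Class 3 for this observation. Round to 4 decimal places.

0.4561

By Bayes' theorem, P(k | x) = π_k f_k(x) / Σ_j π_j f_j(x).
Component likelihoods at x = 1.8:
  f_1 = 0.00022305
  f_2 = 0.327572
  f_3 = 0.0859828
Unnormalised posteriors:
  π_1·f_1 = 0.37 × 0.00022305 = 8.25286e-05
  π_2·f_2 = 0.15 × 0.327572 = 0.0491358
  π_3·f_3 = 0.48 × 0.0859828 = 0.0412718
Denominator: 8.25286e-05 + 0.0491358 + 0.0412718 = 0.0904901
P(Class 3 | 1.8) = 0.0412718 / 0.0904901 ≈ 0.4561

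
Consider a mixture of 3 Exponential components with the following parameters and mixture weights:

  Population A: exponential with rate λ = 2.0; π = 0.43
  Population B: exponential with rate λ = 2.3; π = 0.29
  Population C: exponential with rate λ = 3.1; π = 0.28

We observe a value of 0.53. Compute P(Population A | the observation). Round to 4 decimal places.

P(component k | x) = P(Z=k)·f_k(x) / marginal(x), where marginal(x) = Σ_j P(Z=j)·f_j(x).
Exponential densities:
  f_A = 2.0·e^(−2.0·0.53) = 2.0·e^(−1.0600) = 0.692912
  f_B = 2.3·e^(−2.3·0.53) = 2.3·e^(−1.2190) = 0.679709
  f_C = 3.1·e^(−3.1·0.53) = 3.1·e^(−1.6430) = 0.599537
Unnormalised posteriors:
  P(Z=A)·f_A = 0.43 × 0.692912 = 0.297952
  P(Z=B)·f_B = 0.29 × 0.679709 = 0.197116
  P(Z=C)·f_C = 0.28 × 0.599537 = 0.16787
Denominator: 0.297952 + 0.197116 + 0.16787 = 0.662938
Responsibility of Population A: 0.297952 / 0.662938 ≈ 0.4494

0.4494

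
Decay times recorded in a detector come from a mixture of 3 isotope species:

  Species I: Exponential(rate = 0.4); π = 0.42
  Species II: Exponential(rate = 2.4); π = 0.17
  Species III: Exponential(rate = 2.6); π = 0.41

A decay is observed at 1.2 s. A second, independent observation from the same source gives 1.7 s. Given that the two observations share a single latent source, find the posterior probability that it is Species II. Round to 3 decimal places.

By Bayes' theorem, P(k | x) = π_k f_k(x) / Σ_j π_j f_j(x).
Since both observations come from the same component, the likelihood for component k is f_k(x₁)·f_k(x₂).
  f_I = [0.4·e^(−0.4·1.2) = 0.4·e^(−0.4800) = 0.247513] × [0.202647] = 0.0501578
  f_II = [2.4·e^(−2.4·1.2) = 2.4·e^(−2.8800) = 0.134723] × [0.0405779] = 0.0054668
  f_III = [2.6·e^(−2.6·1.2) = 2.6·e^(−3.1200) = 0.114809] × [0.031289] = 0.00359225
Weight by the priors:
  π_I·f_I = 0.42 × 0.0501578 = 0.0210663
  π_II·f_II = 0.17 × 0.0054668 = 0.000929355
  π_III·f_III = 0.41 × 0.00359225 = 0.00147282
Evidence: 0.0210663 + 0.000929355 + 0.00147282 = 0.0234684
Responsibility of Species II: 0.000929355 / 0.0234684 ≈ 0.040

0.040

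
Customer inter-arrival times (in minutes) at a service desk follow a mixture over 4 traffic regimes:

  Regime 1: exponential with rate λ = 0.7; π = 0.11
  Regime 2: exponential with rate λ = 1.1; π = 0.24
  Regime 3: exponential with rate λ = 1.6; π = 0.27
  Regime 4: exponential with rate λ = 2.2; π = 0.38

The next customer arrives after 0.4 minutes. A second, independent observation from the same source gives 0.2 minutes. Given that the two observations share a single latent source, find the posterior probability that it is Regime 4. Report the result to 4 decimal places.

0.5219

Apply Bayes' rule: the posterior for each component is proportional to its prior times its likelihood at x.
Since both observations come from the same component, the likelihood for component k is f_k(x₁)·f_k(x₂).
  L_1 = [0.7·e^(−0.7·0.4) = 0.7·e^(−0.2800) = 0.529049] × [0.608551] = 0.321953
  L_2 = [1.1·e^(−1.1·0.4) = 1.1·e^(−0.4400) = 0.70844] × [0.882771] = 0.62539
  L_3 = [1.6·e^(−1.6·0.4) = 1.6·e^(−0.6400) = 0.843668] × [1.16184] = 0.980206
  L_4 = [2.2·e^(−2.2·0.4) = 2.2·e^(−0.8800) = 0.912522] × [1.41688] = 1.29293
Prior × likelihood for each component:
  π_1·L_1 = 0.11 × 0.321953 = 0.0354148
  π_2·L_2 = 0.24 × 0.62539 = 0.150094
  π_3·L_3 = 0.27 × 0.980206 = 0.264656
  π_4·L_4 = 0.38 × 1.29293 = 0.491315
Normaliser: 0.0354148 + 0.150094 + 0.264656 + 0.491315 = 0.941479
Responsibility of Regime 4: 0.491315 / 0.941479 ≈ 0.5219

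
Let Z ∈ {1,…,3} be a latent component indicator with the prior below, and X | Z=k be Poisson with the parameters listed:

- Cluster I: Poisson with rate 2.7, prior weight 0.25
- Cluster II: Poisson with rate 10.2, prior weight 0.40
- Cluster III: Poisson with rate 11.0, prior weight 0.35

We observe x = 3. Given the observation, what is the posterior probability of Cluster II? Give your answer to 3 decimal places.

The responsibility of component k is w_k f_k(x) divided by Σ_j w_j f_j(x).
Evaluate each component's likelihood at the observed value:
  p_I = 0.220468
  p_II = 0.00657424
  p_III = 0.00370499
Weight by the priors:
  w_I·p_I = 0.25 × 0.220468 = 0.0551169
  w_II·p_II = 0.40 × 0.00657424 = 0.0026297
  w_III·p_III = 0.35 × 0.00370499 = 0.00129675
Denominator: 0.0551169 + 0.0026297 + 0.00129675 = 0.0590434
P(Cluster II | data) ≈ 0.045

0.045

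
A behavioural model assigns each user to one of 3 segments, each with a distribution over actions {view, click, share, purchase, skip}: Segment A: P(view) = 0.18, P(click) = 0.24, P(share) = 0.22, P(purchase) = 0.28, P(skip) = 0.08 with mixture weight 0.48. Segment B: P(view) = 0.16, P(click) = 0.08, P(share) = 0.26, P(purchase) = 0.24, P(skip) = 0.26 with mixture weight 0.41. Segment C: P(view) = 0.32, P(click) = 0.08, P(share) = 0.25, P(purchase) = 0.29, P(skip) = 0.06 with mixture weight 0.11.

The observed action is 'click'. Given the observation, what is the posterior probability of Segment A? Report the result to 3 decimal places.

0.735

P(component k | x) = w_k·f_k(x) / marginal(x), where marginal(x) = Σ_j w_j·f_j(x).
Evaluate each component's likelihood at the observed value:
  p_A = 0.24
  p_B = 0.08
  p_C = 0.08
Weight by the priors:
  w_A·p_A = 0.48 × 0.24 = 0.1152
  w_B·p_B = 0.41 × 0.08 = 0.0328
  w_C·p_C = 0.11 × 0.08 = 0.0088
Sum: 0.1152 + 0.0328 + 0.0088 = 0.1568
P(Segment A | 'click') = 0.1152 / 0.1568 ≈ 0.735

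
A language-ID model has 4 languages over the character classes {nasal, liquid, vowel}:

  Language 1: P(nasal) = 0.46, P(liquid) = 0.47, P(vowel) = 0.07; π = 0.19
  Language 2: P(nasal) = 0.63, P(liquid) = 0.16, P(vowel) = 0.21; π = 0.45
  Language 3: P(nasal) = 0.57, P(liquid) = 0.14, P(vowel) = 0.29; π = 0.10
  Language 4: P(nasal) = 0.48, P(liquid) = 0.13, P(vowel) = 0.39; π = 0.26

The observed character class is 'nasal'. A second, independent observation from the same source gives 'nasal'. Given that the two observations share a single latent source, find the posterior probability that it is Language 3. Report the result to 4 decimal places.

0.1044

The responsibility of component k is P(Z=k) f_k(x) divided by Σ_j P(Z=j) f_j(x).
Since both observations come from the same component, the likelihood for component k is f_k(x₁)·f_k(x₂).
  p_1 = [P(nasal | comp) = 0.46] × [0.46] = 0.2116
  p_2 = [P(nasal | comp) = 0.63] × [0.63] = 0.3969
  p_3 = [P(nasal | comp) = 0.57] × [0.57] = 0.3249
  p_4 = [P(nasal | comp) = 0.48] × [0.48] = 0.2304
Weight by the priors:
  P(Z=1)·p_1 = 0.19 × 0.2116 = 0.040204
  P(Z=2)·p_2 = 0.45 × 0.3969 = 0.178605
  P(Z=3)·p_3 = 0.10 × 0.3249 = 0.03249
  P(Z=4)·p_4 = 0.26 × 0.2304 = 0.059904
Evidence: 0.040204 + 0.178605 + 0.03249 + 0.059904 = 0.311203
So the posterior for Language 3 is 0.03249 / 0.311203 ≈ 0.1044.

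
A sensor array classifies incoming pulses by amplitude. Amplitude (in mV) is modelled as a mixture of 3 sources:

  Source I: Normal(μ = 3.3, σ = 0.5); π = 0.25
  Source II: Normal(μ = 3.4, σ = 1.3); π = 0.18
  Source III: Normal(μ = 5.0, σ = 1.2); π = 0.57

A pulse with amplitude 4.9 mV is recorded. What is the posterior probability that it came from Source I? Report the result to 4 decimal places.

Apply Bayes' rule: the posterior for each component is proportional to its prior times its likelihood at x.
Evaluate each component's likelihood at the observed value:
  p_I = (1/(0.5·√(2π)))·exp(−(4.9−3.3)²/(2·0.5²)) = 0.797885·exp(-5.12000) = 0.00476818
  p_II = (1/(1.3·√(2π)))·exp(−(4.9−3.4)²/(2·1.3²)) = 0.306879·exp(-0.66568) = 0.157712
  p_III = (1/(1.2·√(2π)))·exp(−(4.9−5.0)²/(2·1.2²)) = 0.332452·exp(-0.00347) = 0.3313
Unnormalised posteriors:
  P(Z=I)·p_I = 0.25 × 0.00476818 = 0.00119204
  P(Z=II)·p_II = 0.18 × 0.157712 = 0.0283882
  P(Z=III)·p_III = 0.57 × 0.3313 = 0.188841
Evidence: 0.00119204 + 0.0283882 + 0.188841 = 0.218421
So the posterior for Source I is 0.00119204 / 0.218421 ≈ 0.0055.

0.0055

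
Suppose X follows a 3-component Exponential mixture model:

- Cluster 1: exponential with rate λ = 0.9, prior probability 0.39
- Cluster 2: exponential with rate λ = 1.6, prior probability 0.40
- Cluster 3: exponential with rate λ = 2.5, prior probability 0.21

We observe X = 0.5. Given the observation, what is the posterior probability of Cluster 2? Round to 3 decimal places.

P(component k | x) = w_k·f_k(x) / marginal(x), where marginal(x) = Σ_j w_j·f_j(x).
Exponential densities:
  f_1 = 0.9·e^(−0.9·0.5) = 0.9·e^(−0.4500) = 0.573865
  f_2 = 1.6·e^(−1.6·0.5) = 1.6·e^(−0.8000) = 0.718926
  f_3 = 2.5·e^(−2.5·0.5) = 2.5·e^(−1.2500) = 0.716262
Prior × likelihood for each component:
  w_1·f_1 = 0.39 × 0.573865 = 0.223807
  w_2·f_2 = 0.40 × 0.718926 = 0.287571
  w_3·f_3 = 0.21 × 0.716262 = 0.150415
Evidence: 0.223807 + 0.287571 + 0.150415 = 0.661793
P(Cluster 2 | the observation) = 0.287571 / 0.661793 ≈ 0.435

0.435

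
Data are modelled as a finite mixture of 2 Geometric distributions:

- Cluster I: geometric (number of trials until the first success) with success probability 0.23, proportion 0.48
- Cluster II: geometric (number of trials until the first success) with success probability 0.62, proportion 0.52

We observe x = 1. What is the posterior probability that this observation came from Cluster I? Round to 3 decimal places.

Apply Bayes' rule: the posterior for each component is proportional to its prior times its likelihood at x.
Component likelihoods at x = 1:
  p_I = 0.23·(1−0.23)^0 = 0.23·1 = 0.23
  p_II = 0.62·(1−0.62)^0 = 0.62·1 = 0.62
Weight by the priors:
  π_I·p_I = 0.48 × 0.23 = 0.1104
  π_II·p_II = 0.52 × 0.62 = 0.3224
Normaliser: 0.1104 + 0.3224 = 0.4328
P(Cluster I | 1) ≈ 0.255

0.255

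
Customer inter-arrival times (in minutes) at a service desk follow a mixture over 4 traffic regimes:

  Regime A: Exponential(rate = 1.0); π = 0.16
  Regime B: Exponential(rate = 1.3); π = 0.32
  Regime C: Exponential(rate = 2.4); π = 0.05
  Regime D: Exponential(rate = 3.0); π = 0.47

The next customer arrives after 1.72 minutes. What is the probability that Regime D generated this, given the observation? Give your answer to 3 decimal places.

0.097

By Bayes' theorem, P(k | x) = π_k f_k(x) / Σ_j π_j f_j(x).
Exponential densities:
  L_A = 1.0·e^(−1.0·1.72) = 1.0·e^(−1.7200) = 0.179066
  L_B = 1.3·e^(−1.3·1.72) = 1.3·e^(−2.2360) = 0.138951
  L_C = 2.4·e^(−2.4·1.72) = 2.4·e^(−4.1280) = 0.0386762
  L_D = 3.0·e^(−3.0·1.72) = 3.0·e^(−5.1600) = 0.0172251
Prior × likelihood for each component:
  π_A·L_A = 0.16 × 0.179066 = 0.0286506
  π_B·L_B = 0.32 × 0.138951 = 0.0444642
  π_C·L_C = 0.05 × 0.0386762 = 0.00193381
  π_D·L_D = 0.47 × 0.0172251 = 0.0080958
Denominator: 0.0286506 + 0.0444642 + 0.00193381 + 0.0080958 = 0.0831444
P(Regime D | data) ≈ 0.097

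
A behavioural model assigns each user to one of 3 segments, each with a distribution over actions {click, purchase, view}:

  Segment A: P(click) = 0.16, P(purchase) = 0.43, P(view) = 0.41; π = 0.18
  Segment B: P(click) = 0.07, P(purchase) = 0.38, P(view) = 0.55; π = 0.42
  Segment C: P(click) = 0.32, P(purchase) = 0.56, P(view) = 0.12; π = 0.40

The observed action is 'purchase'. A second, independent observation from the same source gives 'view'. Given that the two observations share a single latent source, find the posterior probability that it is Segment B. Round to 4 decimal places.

Posterior ∝ prior × likelihood, so P(k | x) ∝ P(Z=k) f_k(x); normalise over all components.
Since both observations come from the same component, the likelihood for component k is f_k(x₁)·f_k(x₂).
  L_A = [0.43] × [0.41] = 0.1763
  L_B = [0.38] × [0.55] = 0.209
  L_C = [0.56] × [0.12] = 0.0672
Prior × likelihood for each component:
  P(Z=A)·L_A = 0.18 × 0.1763 = 0.031734
  P(Z=B)·L_B = 0.42 × 0.209 = 0.08778
  P(Z=C)·L_C = 0.40 × 0.0672 = 0.02688
Normaliser: 0.031734 + 0.08778 + 0.02688 = 0.146394
So the posterior for Segment B is 0.08778 / 0.146394 ≈ 0.5996.

0.5996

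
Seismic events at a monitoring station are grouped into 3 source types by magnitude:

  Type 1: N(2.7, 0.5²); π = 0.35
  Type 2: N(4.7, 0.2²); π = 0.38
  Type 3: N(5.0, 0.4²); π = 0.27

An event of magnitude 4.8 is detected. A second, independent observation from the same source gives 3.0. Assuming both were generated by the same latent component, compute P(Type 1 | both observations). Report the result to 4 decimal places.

0.9689

Apply Bayes' rule: the posterior for each component is proportional to its prior times its likelihood at x.
Since both observations come from the same component, the likelihood for component k is f_k(x₁)·f_k(x₂).
  f_1 = [(1/(0.5·√(2π)))·exp(−(4.8−2.7)²/(2·0.5²)) = 0.797885·exp(-8.82000) = 0.000117886] × [0.666449] = 7.85651e-05
  f_2 = [(1/(0.2·√(2π)))·exp(−(4.8−4.7)²/(2·0.2²)) = 1.994711·exp(-0.12500) = 1.76033] × [4.08312e-16] = 7.18762e-16
  f_3 = [(1/(0.4·√(2π)))·exp(−(4.8−5.0)²/(2·0.4²)) = 0.997356·exp(-0.12500) = 0.880163] × [3.7168e-06] = 3.27139e-06
Multiply by the mixture weights:
  π_1·f_1 = 0.35 × 7.85651e-05 = 2.74978e-05
  π_2·f_2 = 0.38 × 7.18762e-16 = 2.7313e-16
  π_3·f_3 = 0.27 × 3.27139e-06 = 8.83275e-07
Evidence: 2.74978e-05 + 2.7313e-16 + 8.83275e-07 = 2.83811e-05
Responsibility of Type 1: 2.74978e-05 / 2.83811e-05 ≈ 0.9689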